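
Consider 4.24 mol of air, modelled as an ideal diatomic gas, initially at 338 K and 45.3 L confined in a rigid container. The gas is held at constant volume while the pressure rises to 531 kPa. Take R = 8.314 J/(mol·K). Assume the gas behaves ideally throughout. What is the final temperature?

682 K

P₁ = nRT₁/V₁ = 4.24×8.314×338/45.3 = 263 kPa.
Isochoric: V stays 45.3 L; P/T = const ⇒ T₂ = 682 K, P₂ = 531 kPa.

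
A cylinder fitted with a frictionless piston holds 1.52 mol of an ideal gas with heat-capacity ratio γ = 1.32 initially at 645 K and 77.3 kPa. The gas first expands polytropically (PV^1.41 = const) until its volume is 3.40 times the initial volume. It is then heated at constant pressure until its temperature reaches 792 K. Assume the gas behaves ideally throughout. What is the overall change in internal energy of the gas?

5810 J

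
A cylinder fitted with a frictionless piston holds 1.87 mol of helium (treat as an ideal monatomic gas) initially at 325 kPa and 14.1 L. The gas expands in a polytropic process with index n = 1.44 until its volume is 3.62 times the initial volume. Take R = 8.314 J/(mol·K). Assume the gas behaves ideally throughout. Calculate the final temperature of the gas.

167 K

T₁ = P₁V₁/(nR) = 325×14.1/(1.87×8.314) = 295 K.
Polytropic n=1.44: T₂ = T₁(V₁/V₂)^(n−1) = 295×(0.276)^0.44 = 167 K; P₂ = P₁(V₁/V₂)^n = 51.0 kPa.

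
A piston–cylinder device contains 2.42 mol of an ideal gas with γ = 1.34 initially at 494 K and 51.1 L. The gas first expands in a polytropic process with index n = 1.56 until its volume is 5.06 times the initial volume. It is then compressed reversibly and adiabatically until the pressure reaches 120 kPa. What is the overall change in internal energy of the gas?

-9420 J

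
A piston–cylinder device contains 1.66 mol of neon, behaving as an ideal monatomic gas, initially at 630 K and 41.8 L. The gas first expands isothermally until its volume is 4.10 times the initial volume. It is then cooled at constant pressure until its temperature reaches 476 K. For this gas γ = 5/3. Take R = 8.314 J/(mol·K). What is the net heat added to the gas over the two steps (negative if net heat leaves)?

P₁ = nRT₁/V₁ = 1.66×8.314×630/41.8 = 208 kPa.
Step 1 — Isothermal: T stays 630 K; PV = const ⇒ V₂ = 171 L, P₂ = 50.7 kPa.
ΔU = 0 (ideal gas, T constant).
W = nRT ln(V₂/V₁) = 1.66×8.314×630×ln(4.10) = 12300 J.
Q = ΔU + W = 12300 J.
State after step 1: P = 50.7 kPa, V = 171 L, T = 630 K.
Step 2 — Isobaric: P stays 50.7 kPa; V/T = const ⇒ T₂ = 476 K, V₂ = 129 L.
W = PΔV = 50.7×(129−171) kPa·L = -2130 J.
ΔU = nCvΔT = 1.66×12.5×(476−630) = -3190 J.
Q = ΔU + W = nCpΔT = -5310 J.
Net over both steps: W = 10100 J, Q = 6950 J, ΔU = -3190 J.

6950 J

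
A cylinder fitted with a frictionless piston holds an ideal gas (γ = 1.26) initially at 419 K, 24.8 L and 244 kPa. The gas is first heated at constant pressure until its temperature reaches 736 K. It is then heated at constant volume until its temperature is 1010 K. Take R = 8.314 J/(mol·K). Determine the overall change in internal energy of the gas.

n = P₁V₁/(RT₁) = 244×24.8/(8.314×419) = 1.74 mol.
Step 1 — Isobaric: P stays 244 kPa; V/T = const ⇒ T₂ = 736 K, V₂ = 43.6 L.
W = PΔV = 244×(43.6−24.8) kPa·L = 4580 J.
ΔU = nCvΔT = 1.74×32.0×(736−419) = 17600 J.
Q = ΔU + W = nCpΔT = 22200 J.
State after step 1: P = 244 kPa, V = 43.6 L, T = 736 K.
Step 2 — Isochoric: V stays 43.6 L; P/T = const ⇒ T₂ = 1010 K, P₂ = 335 kPa.
W = 0 (no volume change).
ΔU = nCvΔT = 1.74×32.0×(1010−736) = 15200 J.
Q = ΔU = 15200 J.
Net over both steps: W = 4580 J, Q = 37400 J, ΔU = 32800 J.

32800 J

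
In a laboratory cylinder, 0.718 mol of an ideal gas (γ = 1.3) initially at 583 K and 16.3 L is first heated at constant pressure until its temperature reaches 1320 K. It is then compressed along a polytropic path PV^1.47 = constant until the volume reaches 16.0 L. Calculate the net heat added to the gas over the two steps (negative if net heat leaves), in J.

P₁ = nRT₁/V₁ = 0.718×8.314×583/16.3 = 214 kPa.
Step 1 — Isobaric: P stays 214 kPa; V/T = const ⇒ T₂ = 1320 K, V₂ = 36.9 L.
W = PΔV = 214×(36.9−16.3) kPa·L = 4400 J.
ΔU = nCvΔT = 0.718×27.7×(1320−583) = 14700 J.
Q = ΔU + W = nCpΔT = 19100 J.
State after step 1: P = 214 kPa, V = 36.9 L, T = 1320 K.
Step 2 — Polytropic n=1.47: T₂ = T₁(V₁/V₂)^(n−1) = 1320×(2.31)^0.47 = 1960 K; P₂ = P₁(V₁/V₂)^n = 729 kPa.
W = (P₁V₁−P₂V₂)/(n−1) = (214×36.9−729×16.0)/0.47 = -8070 J.
ΔU = nCvΔT = 0.718×27.7×(1960−1320) = 12600 J.
Q = ΔU + W = 4570 J.
Net over both steps: W = -3670 J, Q = 23600 J, ΔU = 27300 J.

23600 J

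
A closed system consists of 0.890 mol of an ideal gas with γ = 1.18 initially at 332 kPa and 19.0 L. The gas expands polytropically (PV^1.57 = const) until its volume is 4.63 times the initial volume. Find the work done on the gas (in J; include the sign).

T₁ = P₁V₁/(nR) = 332×19.0/(0.890×8.314) = 852 K.
Polytropic n=1.57: T₂ = T₁(V₁/V₂)^(n−1) = 852×(0.216)^0.57 = 356 K; P₂ = P₁(V₁/V₂)^n = 29.9 kPa.
W = (P₁V₁−P₂V₂)/(n−1) = (332×19.0−29.9×88.0)/0.57 = 6450 J.
Work done on the gas = −W_by = -6450 J.

-6450 J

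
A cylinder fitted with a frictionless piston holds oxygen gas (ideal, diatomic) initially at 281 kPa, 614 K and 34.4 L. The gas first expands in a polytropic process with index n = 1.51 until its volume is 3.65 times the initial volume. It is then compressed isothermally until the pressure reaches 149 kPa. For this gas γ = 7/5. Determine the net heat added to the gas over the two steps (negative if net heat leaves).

n = P₁V₁/(RT₁) = 281×34.4/(8.314×614) = 1.89 mol.
Step 1 — Polytropic n=1.51: T₂ = T₁(V₁/V₂)^(n−1) = 614×(0.274)^0.51 = 317 K; P₂ = P₁(V₁/V₂)^n = 39.8 kPa.
W = (P₁V₁−P₂V₂)/(n−1) = (281×34.4−39.8×126)/0.51 = 9160 J.
ΔU = nCvΔT = 1.89×20.8×(317−614) = -11700 J.
Q = ΔU + W = -2520 J.
State after step 1: P = 39.8 kPa, V = 126 L, T = 317 K.
Step 2 — Isothermal: T stays 317 K; PV = const ⇒ V₂ = 33.5 L, P₂ = 149 kPa.
ΔU = 0 (ideal gas, T constant).
W = nRT ln(V₂/V₁) = 1.89×8.314×317×ln(0.267) = -6600 J.
Q = ΔU + W = -6600 J.
Net over both steps: W = 2560 J, Q = -9120 J, ΔU = -11700 J.

-9120 J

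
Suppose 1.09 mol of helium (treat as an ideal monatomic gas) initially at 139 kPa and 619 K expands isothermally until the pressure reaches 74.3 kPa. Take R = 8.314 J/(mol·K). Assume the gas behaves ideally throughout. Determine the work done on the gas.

-3510 J

V₁ = nRT₁/P₁ = 1.09×8.314×619/139 = 40.4 L.
Isothermal: T stays 619 K; PV = const ⇒ V₂ = 75.5 L, P₂ = 74.3 kPa.
W = nRT ln(V₂/V₁) = 1.09×8.314×619×ln(1.87) = 3510 J.
Work done on the gas = −W_by = -3510 J.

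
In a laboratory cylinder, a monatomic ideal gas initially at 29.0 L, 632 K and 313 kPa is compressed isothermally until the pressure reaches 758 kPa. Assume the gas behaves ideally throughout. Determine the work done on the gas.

n = P₁V₁/(RT₁) = 313×29.0/(8.314×632) = 1.73 mol.
Isothermal: T stays 632 K; PV = const ⇒ V₂ = 12.0 L, P₂ = 758 kPa.
W = nRT ln(V₂/V₁) = 1.73×8.314×632×ln(0.413) = -8030 J.
Work done on the gas = −W_by = 8030 J.

8030 J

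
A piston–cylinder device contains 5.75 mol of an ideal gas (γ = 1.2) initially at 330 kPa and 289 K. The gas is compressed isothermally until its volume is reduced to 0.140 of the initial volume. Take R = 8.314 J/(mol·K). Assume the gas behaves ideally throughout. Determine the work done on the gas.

V₁ = nRT₁/P₁ = 5.75×8.314×289/330 = 41.9 L.
Isothermal: T stays 289 K; PV = const ⇒ V₂ = 5.86 L, P₂ = 2360 kPa.
W = nRT ln(V₂/V₁) = 5.75×8.314×289×ln(0.140) = -27200 J.
Work done on the gas = −W_by = 27200 J.

27200 J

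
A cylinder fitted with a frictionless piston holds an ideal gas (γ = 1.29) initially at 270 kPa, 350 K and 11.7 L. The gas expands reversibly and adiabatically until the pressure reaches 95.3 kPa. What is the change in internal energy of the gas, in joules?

n = P₁V₁/(RT₁) = 270×11.7/(8.314×350) = 1.09 mol.
Adiabatic: T₂/T₁ = (P₂/P₁)^((γ−1)/γ) ⇒ T₂ = 350×(0.353)^0.225 = 277 K; V₂ = 26.2 L.
For an ideal gas ΔU = nCvΔT with Cv = R/(γ−1) = 28.7 J/(mol·K).
ΔU = 1.09×28.7×(277−350) = -2270 J.

-2270 J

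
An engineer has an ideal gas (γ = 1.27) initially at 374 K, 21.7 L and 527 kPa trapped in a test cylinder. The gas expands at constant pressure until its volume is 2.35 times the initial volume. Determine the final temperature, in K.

Isobaric: P stays 527 kPa; V/T = const ⇒ T₂ = 879 K, V₂ = 51.0 L.

879 K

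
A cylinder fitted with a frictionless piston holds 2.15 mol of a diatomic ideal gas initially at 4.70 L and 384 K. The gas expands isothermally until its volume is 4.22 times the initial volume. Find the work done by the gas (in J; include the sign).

9880 J

P₁ = nRT₁/V₁ = 2.15×8.314×384/4.70 = 1460 kPa.
Isothermal: T stays 384 K; PV = const ⇒ V₂ = 19.8 L, P₂ = 346 kPa.
W = nRT ln(V₂/V₁) = 2.15×8.314×384×ln(4.22) = 9880 J.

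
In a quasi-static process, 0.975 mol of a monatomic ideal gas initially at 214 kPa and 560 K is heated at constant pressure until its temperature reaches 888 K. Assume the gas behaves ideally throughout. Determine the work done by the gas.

V₁ = nRT₁/P₁ = 0.975×8.314×560/214 = 21.2 L.
Isobaric: P stays 214 kPa; V/T = const ⇒ T₂ = 888 K, V₂ = 33.6 L.
W = PΔV = 214×(33.6−21.2) kPa·L = 2660 J.

2660 J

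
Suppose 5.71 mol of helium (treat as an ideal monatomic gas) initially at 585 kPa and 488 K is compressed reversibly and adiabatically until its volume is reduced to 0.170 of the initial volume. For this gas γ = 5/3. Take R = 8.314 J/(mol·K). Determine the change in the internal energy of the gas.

78500 J

V₁ = nRT₁/P₁ = 5.71×8.314×488/585 = 39.6 L.
Adiabatic: TV^(γ−1) = const ⇒ T₂ = 488×(5.88)^0.667 = 1590 K; PV^γ = const ⇒ P₂ = 11200 kPa.
For an ideal gas ΔU = nCvΔT with Cv = (3/2)R = 12.5 J/(mol·K).
ΔU = 5.71×12.5×(1590−488) = 78500 J.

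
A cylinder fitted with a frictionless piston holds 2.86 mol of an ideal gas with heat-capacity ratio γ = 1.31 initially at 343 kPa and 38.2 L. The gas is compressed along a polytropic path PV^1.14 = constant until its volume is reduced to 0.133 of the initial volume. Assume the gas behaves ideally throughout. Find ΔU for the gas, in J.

T₁ = P₁V₁/(nR) = 343×38.2/(2.86×8.314) = 551 K.
Polytropic n=1.14: T₂ = T₁(V₁/V₂)^(n−1) = 551×(7.52)^0.14 = 731 K; P₂ = P₁(V₁/V₂)^n = 3420 kPa.
For an ideal gas ΔU = nCvΔT with Cv = R/(γ−1) = 26.8 J/(mol·K).
ΔU = 2.86×26.8×(731−551) = 13800 J.

13800 J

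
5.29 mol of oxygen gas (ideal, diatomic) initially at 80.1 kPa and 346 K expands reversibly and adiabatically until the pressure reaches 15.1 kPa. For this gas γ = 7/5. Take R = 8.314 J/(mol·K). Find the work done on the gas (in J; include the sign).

-14400 J

V₁ = nRT₁/P₁ = 5.29×8.314×346/80.1 = 190 L.
Adiabatic: T₂/T₁ = (P₂/P₁)^((γ−1)/γ) ⇒ T₂ = 346×(0.189)^0.286 = 215 K; V₂ = 626 L.
ΔU = nCvΔT = 5.29×20.8×(215−346) = -14400 J.
Q = 0 for an adiabatic process, so W = −ΔU = 14400 J.
Work done on the gas = −W_by = -14400 J.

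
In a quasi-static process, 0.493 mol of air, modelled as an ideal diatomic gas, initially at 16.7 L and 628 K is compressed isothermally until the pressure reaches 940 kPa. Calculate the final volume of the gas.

2.74 L

P₁ = nRT₁/V₁ = 0.493×8.314×628/16.7 = 154 kPa.
Isothermal: T stays 628 K; PV = const ⇒ V₂ = 2.74 L, P₂ = 940 kPa.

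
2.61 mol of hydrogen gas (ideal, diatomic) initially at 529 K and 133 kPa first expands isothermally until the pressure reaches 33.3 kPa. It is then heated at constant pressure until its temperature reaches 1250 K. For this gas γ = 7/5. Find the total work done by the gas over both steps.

V₁ = nRT₁/P₁ = 2.61×8.314×529/133 = 86.3 L.
Step 1 — Isothermal: T stays 529 K; PV = const ⇒ V₂ = 345 L, P₂ = 33.3 kPa.
ΔU = 0 (ideal gas, T constant).
W = nRT ln(V₂/V₁) = 2.61×8.314×529×ln(3.99) = 15900 J.
Q = ΔU + W = 15900 J.
State after step 1: P = 33.3 kPa, V = 345 L, T = 529 K.
Step 2 — Isobaric: P stays 33.3 kPa; V/T = const ⇒ T₂ = 1250 K, V₂ = 815 L.
W = PΔV = 33.3×(815−345) kPa·L = 15600 J.
ΔU = nCvΔT = 2.61×20.8×(1250−529) = 39100 J.
Q = ΔU + W = nCpΔT = 54800 J.
Net over both steps: W = 31500 J, Q = 70700 J, ΔU = 39100 J.

31500 J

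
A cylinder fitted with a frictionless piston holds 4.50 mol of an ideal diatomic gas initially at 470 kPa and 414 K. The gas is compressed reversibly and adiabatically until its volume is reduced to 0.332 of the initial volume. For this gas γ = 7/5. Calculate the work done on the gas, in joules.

21500 J

V₁ = nRT₁/P₁ = 4.50×8.314×414/470 = 33.0 L.
Adiabatic: TV^(γ−1) = const ⇒ T₂ = 414×(3.01)^0.400 = 643 K; PV^γ = const ⇒ P₂ = 2200 kPa.
ΔU = nCvΔT = 4.50×20.8×(643−414) = 21500 J.
Q = 0 for an adiabatic process, so W = −ΔU = -21500 J.
Work done on the gas = −W_by = 21500 J.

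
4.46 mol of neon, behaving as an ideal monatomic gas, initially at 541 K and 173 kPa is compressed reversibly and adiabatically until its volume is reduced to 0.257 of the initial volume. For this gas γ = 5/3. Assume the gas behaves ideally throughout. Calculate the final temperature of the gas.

1340 K

V₁ = nRT₁/P₁ = 4.46×8.314×541/173 = 116 L.
Adiabatic: TV^(γ−1) = const ⇒ T₂ = 541×(3.89)^0.667 = 1340 K; PV^γ = const ⇒ P₂ = 1670 kPa.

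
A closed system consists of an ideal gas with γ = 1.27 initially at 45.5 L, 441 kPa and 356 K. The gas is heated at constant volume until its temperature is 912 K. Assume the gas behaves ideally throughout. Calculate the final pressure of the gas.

1130 kPa

Isochoric: V stays 45.5 L; P/T = const ⇒ T₂ = 912 K, P₂ = 1130 kPa.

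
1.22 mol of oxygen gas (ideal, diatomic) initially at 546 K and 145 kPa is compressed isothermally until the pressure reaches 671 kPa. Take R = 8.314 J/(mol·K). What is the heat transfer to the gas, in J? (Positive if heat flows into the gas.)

V₁ = nRT₁/P₁ = 1.22×8.314×546/145 = 38.2 L.
Isothermal: T stays 546 K; PV = const ⇒ V₂ = 8.25 L, P₂ = 671 kPa.
ΔU = 0 (ideal gas, T constant).
W = nRT ln(V₂/V₁) = 1.22×8.314×546×ln(0.216) = -8480 J.
Q = ΔU + W = -8480 J.

-8480 J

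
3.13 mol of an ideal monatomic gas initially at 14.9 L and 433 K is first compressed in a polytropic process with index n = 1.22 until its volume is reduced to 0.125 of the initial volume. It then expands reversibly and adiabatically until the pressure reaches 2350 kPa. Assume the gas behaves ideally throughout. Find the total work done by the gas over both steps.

-18200 J

P₁ = nRT₁/V₁ = 3.13×8.314×433/14.9 = 756 kPa.
Step 1 — Polytropic n=1.22: T₂ = T₁(V₁/V₂)^(n−1) = 433×(8.00)^0.22 = 684 K; P₂ = P₁(V₁/V₂)^n = 9560 kPa.
W = (P₁V₁−P₂V₂)/(n−1) = (756×14.9−9560×1.86)/0.22 = -29700 J.
ΔU = nCvΔT = 3.13×12.5×(684−433) = 9800 J.
Q = ΔU + W = -19900 J.
State after step 1: P = 9560 kPa, V = 1.86 L, T = 684 K.
Step 2 — Adiabatic: T₂/T₁ = (P₂/P₁)^((γ−1)/γ) ⇒ T₂ = 684×(0.246)^0.400 = 390 K; V₂ = 4.32 L.
ΔU = nCvΔT = 3.13×12.5×(390−684) = -11500 J.
Q = 0 for an adiabatic process, so W = −ΔU = 11500 J.
Net over both steps: W = -18200 J, Q = -19900 J, ΔU = -1670 J.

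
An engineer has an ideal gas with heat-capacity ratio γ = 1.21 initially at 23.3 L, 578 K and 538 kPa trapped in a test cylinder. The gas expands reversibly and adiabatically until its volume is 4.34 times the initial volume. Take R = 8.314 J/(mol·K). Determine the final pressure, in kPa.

Adiabatic: TV^(γ−1) = const ⇒ T₂ = 578×(0.230)^0.210 = 425 K; PV^γ = const ⇒ P₂ = 91.1 kPa.

91.1 kPa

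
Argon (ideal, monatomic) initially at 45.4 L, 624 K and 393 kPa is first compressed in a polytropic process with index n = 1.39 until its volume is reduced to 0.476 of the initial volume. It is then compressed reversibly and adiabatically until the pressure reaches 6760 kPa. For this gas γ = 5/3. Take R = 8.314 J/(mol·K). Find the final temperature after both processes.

1720 K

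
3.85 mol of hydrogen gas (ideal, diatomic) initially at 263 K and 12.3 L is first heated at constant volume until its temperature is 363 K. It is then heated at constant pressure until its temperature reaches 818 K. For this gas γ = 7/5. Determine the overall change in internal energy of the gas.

P₁ = nRT₁/V₁ = 3.85×8.314×263/12.3 = 684 kPa.
Step 1 — Isochoric: V stays 12.3 L; P/T = const ⇒ T₂ = 363 K, P₂ = 945 kPa.
W = 0 (no volume change).
ΔU = nCvΔT = 3.85×20.8×(363−263) = 8000 J.
Q = ΔU = 8000 J.
State after step 1: P = 945 kPa, V = 12.3 L, T = 363 K.
Step 2 — Isobaric: P stays 945 kPa; V/T = const ⇒ T₂ = 818 K, V₂ = 27.7 L.
W = PΔV = 945×(27.7−12.3) kPa·L = 14600 J.
ΔU = nCvΔT = 3.85×20.8×(818−363) = 36400 J.
Q = ΔU + W = nCpΔT = 51000 J.
Net over both steps: W = 14600 J, Q = 59000 J, ΔU = 44400 J.

44400 J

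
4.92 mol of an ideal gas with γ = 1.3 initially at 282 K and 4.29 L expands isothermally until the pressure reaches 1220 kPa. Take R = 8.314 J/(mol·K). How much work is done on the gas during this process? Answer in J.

P₁ = nRT₁/V₁ = 4.92×8.314×282/4.29 = 2690 kPa.
Isothermal: T stays 282 K; PV = const ⇒ V₂ = 9.46 L, P₂ = 1220 kPa.
W = nRT ln(V₂/V₁) = 4.92×8.314×282×ln(2.20) = 9120 J.
Work done on the gas = −W_by = -9120 J.

-9120 J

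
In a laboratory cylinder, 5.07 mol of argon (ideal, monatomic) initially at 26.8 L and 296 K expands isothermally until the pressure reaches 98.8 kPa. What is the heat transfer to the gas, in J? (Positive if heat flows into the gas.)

P₁ = nRT₁/V₁ = 5.07×8.314×296/26.8 = 466 kPa.
Isothermal: T stays 296 K; PV = const ⇒ V₂ = 126 L, P₂ = 98.8 kPa.
ΔU = 0 (ideal gas, T constant).
W = nRT ln(V₂/V₁) = 5.07×8.314×296×ln(4.71) = 19300 J.
Q = ΔU + W = 19300 J.

19300 J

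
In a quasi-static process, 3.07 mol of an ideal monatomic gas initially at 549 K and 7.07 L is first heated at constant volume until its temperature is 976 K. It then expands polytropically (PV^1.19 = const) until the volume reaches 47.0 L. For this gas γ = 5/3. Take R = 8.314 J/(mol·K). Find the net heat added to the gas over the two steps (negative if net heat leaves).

P₁ = nRT₁/V₁ = 3.07×8.314×549/7.07 = 1980 kPa.
Step 1 — Isochoric: V stays 7.07 L; P/T = const ⇒ T₂ = 976 K, P₂ = 3520 kPa.
W = 0 (no volume change).
ΔU = nCvΔT = 3.07×12.5×(976−549) = 16300 J.
Q = ΔU = 16300 J.
State after step 1: P = 3520 kPa, V = 7.07 L, T = 976 K.
Step 2 — Polytropic n=1.19: T₂ = T₁(V₁/V₂)^(n−1) = 976×(0.150)^0.19 = 681 K; P₂ = P₁(V₁/V₂)^n = 370 kPa.
W = (P₁V₁−P₂V₂)/(n−1) = (3520×7.07−370×47.0)/0.19 = 39600 J.
ΔU = nCvΔT = 3.07×12.5×(681−976) = -11300 J.
Q = ΔU + W = 28300 J.
Net over both steps: W = 39600 J, Q = 44700 J, ΔU = 5050 J.

44700 J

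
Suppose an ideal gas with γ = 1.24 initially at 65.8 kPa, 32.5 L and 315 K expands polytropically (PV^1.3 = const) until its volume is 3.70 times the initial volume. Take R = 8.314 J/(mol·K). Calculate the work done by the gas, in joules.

2310 J

n = P₁V₁/(RT₁) = 65.8×32.5/(8.314×315) = 0.817 mol.
Polytropic n=1.3: T₂ = T₁(V₁/V₂)^(n−1) = 315×(0.270)^0.30 = 213 K; P₂ = P₁(V₁/V₂)^n = 12.0 kPa.
W = (P₁V₁−P₂V₂)/(n−1) = (65.8×32.5−12.0×120)/0.30 = 2310 J.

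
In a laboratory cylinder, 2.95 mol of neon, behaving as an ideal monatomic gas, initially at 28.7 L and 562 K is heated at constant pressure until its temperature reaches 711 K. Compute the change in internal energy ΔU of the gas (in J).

5480 J

P₁ = nRT₁/V₁ = 2.95×8.314×562/28.7 = 480 kPa.
Isobaric: P stays 480 kPa; V/T = const ⇒ T₂ = 711 K, V₂ = 36.3 L.
For an ideal gas ΔU = nCvΔT with Cv = (3/2)R = 12.5 J/(mol·K).
ΔU = 2.95×12.5×(711−562) = 5480 J.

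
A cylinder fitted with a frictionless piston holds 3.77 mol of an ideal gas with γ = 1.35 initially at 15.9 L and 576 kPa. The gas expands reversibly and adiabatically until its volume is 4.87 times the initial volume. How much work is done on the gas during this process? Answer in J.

-11100 J

T₁ = P₁V₁/(nR) = 576×15.9/(3.77×8.314) = 292 K.
Adiabatic: TV^(γ−1) = const ⇒ T₂ = 292×(0.205)^0.350 = 168 K; PV^γ = const ⇒ P₂ = 68.0 kPa.
ΔU = nCvΔT = 3.77×23.8×(168−292) = -11100 J.
Q = 0 for an adiabatic process, so W = −ΔU = 11100 J.
Work done on the gas = −W_by = -11100 J.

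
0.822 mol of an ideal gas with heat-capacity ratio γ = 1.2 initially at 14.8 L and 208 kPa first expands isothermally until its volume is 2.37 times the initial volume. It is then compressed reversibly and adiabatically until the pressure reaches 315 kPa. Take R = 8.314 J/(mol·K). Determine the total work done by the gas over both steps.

-997 J

T₁ = P₁V₁/(nR) = 208×14.8/(0.822×8.314) = 450 K.
Step 1 — Isothermal: T stays 450 K; PV = const ⇒ V₂ = 35.1 L, P₂ = 87.8 kPa.
ΔU = 0 (ideal gas, T constant).
W = nRT ln(V₂/V₁) = 0.822×8.314×450×ln(2.37) = 2660 J.
Q = ΔU + W = 2660 J.
State after step 1: P = 87.8 kPa, V = 35.1 L, T = 450 K.
Step 2 — Adiabatic: T₂/T₁ = (P₂/P₁)^((γ−1)/γ) ⇒ T₂ = 450×(3.59)^0.167 = 557 K; V₂ = 12.1 L.
ΔU = nCvΔT = 0.822×41.6×(557−450) = 3650 J.
Q = 0 for an adiabatic process, so W = −ΔU = -3650 J.
Net over both steps: W = -997 J, Q = 2660 J, ΔU = 3650 J.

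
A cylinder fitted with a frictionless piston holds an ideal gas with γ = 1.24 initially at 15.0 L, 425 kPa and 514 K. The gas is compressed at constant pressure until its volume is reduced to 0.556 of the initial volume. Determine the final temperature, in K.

286 K

Isobaric: P stays 425 kPa; V/T = const ⇒ T₂ = 286 K, V₂ = 8.34 L.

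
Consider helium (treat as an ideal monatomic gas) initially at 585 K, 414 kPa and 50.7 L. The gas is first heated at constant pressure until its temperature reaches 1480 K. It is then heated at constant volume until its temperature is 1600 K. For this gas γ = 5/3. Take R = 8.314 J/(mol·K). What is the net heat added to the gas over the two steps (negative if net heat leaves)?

n = P₁V₁/(RT₁) = 414×50.7/(8.314×585) = 4.32 mol.
Step 1 — Isobaric: P stays 414 kPa; V/T = const ⇒ T₂ = 1480 K, V₂ = 128 L.
W = PΔV = 414×(128−50.7) kPa·L = 32100 J.
ΔU = nCvΔT = 4.32×12.5×(1480−585) = 48200 J.
Q = ΔU + W = nCpΔT = 80300 J.
State after step 1: P = 414 kPa, V = 128 L, T = 1480 K.
Step 2 — Isochoric: V stays 128 L; P/T = const ⇒ T₂ = 1600 K, P₂ = 448 kPa.
W = 0 (no volume change).
ΔU = nCvΔT = 4.32×12.5×(1600−1480) = 6460 J.
Q = ΔU = 6460 J.
Net over both steps: W = 32100 J, Q = 86700 J, ΔU = 54600 J.

86700 J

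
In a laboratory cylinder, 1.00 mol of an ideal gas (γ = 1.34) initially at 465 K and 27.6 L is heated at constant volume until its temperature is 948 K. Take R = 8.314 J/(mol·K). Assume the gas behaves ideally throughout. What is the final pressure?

P₁ = nRT₁/V₁ = 1.00×8.314×465/27.6 = 140 kPa.
Isochoric: V stays 27.6 L; P/T = const ⇒ T₂ = 948 K, P₂ = 286 kPa.

286 kPa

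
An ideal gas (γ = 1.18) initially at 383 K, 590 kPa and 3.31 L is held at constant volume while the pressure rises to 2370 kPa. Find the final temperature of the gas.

Isochoric: V stays 3.31 L; P/T = const ⇒ T₂ = 1540 K, P₂ = 2370 kPa.

1540 K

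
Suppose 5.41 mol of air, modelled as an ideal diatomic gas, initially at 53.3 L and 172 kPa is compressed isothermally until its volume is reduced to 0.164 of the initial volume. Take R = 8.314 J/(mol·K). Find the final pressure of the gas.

T₁ = P₁V₁/(nR) = 172×53.3/(5.41×8.314) = 204 K.
Isothermal: T stays 204 K; PV = const ⇒ V₂ = 8.74 L, P₂ = 1050 kPa.

1050 kPa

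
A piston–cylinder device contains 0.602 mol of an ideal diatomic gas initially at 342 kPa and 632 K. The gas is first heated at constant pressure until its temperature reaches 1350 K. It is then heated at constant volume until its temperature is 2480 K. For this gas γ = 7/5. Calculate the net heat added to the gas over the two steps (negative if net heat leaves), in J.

V₁ = nRT₁/P₁ = 0.602×8.314×632/342 = 9.25 L.
Step 1 — Isobaric: P stays 342 kPa; V/T = const ⇒ T₂ = 1350 K, V₂ = 19.8 L.
W = PΔV = 342×(19.8−9.25) kPa·L = 3590 J.
ΔU = nCvΔT = 0.602×20.8×(1350−632) = 8980 J.
Q = ΔU + W = nCpΔT = 12600 J.
State after step 1: P = 342 kPa, V = 19.8 L, T = 1350 K.
Step 2 — Isochoric: V stays 19.8 L; P/T = const ⇒ T₂ = 2480 K, P₂ = 628 kPa.
W = 0 (no volume change).
ΔU = nCvΔT = 0.602×20.8×(2480−1350) = 14100 J.
Q = ΔU = 14100 J.
Net over both steps: W = 3590 J, Q = 26700 J, ΔU = 23100 J.

26700 J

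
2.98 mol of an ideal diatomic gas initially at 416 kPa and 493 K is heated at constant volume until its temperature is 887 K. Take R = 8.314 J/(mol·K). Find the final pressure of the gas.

V₁ = nRT₁/P₁ = 2.98×8.314×493/416 = 29.4 L.
Isochoric: V stays 29.4 L; P/T = const ⇒ T₂ = 887 K, P₂ = 748 kPa.

748 kPa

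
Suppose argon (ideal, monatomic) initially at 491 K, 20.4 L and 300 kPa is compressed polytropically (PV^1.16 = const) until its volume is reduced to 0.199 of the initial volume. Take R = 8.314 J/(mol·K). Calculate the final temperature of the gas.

636 K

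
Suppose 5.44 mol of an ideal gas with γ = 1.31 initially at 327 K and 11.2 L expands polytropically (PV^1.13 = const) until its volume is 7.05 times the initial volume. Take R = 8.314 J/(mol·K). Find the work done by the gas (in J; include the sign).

P₁ = nRT₁/V₁ = 5.44×8.314×327/11.2 = 1320 kPa.
Polytropic n=1.13: T₂ = T₁(V₁/V₂)^(n−1) = 327×(0.142)^0.13 = 254 K; P₂ = P₁(V₁/V₂)^n = 145 kPa.
W = (P₁V₁−P₂V₂)/(n−1) = (1320×11.2−145×79.0)/0.13 = 25500 J.

25500 J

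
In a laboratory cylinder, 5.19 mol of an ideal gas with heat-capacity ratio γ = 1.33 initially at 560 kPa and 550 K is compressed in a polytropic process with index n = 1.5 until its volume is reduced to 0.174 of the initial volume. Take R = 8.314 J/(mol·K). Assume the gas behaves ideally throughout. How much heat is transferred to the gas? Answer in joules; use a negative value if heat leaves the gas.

34200 J

V₁ = nRT₁/P₁ = 5.19×8.314×550/560 = 42.4 L.
Polytropic n=1.5: T₂ = T₁(V₁/V₂)^(n−1) = 550×(5.75)^0.50 = 1320 K; P₂ = P₁(V₁/V₂)^n = 7720 kPa.
W = (P₁V₁−P₂V₂)/(n−1) = (560×42.4−7720×7.37)/0.50 = -66300 J.
ΔU = nCvΔT = 5.19×25.2×(1320−550) = 100000 J.
Q = ΔU + W = 34200 J.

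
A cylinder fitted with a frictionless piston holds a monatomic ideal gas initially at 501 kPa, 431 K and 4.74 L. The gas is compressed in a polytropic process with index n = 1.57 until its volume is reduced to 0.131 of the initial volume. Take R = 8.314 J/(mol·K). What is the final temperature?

Polytropic n=1.57: T₂ = T₁(V₁/V₂)^(n−1) = 431×(7.63)^0.57 = 1370 K; P₂ = P₁(V₁/V₂)^n = 12200 kPa.

1370 K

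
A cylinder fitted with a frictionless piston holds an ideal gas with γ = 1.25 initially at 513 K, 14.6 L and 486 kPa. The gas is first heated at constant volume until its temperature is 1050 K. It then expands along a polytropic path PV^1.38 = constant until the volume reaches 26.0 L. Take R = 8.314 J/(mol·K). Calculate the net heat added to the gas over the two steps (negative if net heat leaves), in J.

n = P₁V₁/(RT₁) = 486×14.6/(8.314×513) = 1.66 mol.
Step 1 — Isochoric: V stays 14.6 L; P/T = const ⇒ T₂ = 1050 K, P₂ = 995 kPa.
W = 0 (no volume change).
ΔU = nCvΔT = 1.66×33.3×(1050−513) = 29700 J.
Q = ΔU = 29700 J.
State after step 1: P = 995 kPa, V = 14.6 L, T = 1050 K.
Step 2 — Polytropic n=1.38: T₂ = T₁(V₁/V₂)^(n−1) = 1050×(0.562)^0.38 = 843 K; P₂ = P₁(V₁/V₂)^n = 449 kPa.
W = (P₁V₁−P₂V₂)/(n−1) = (995×14.6−449×26.0)/0.38 = 7530 J.
ΔU = nCvΔT = 1.66×33.3×(843−1050) = -11400 J.
Q = ΔU + W = -3910 J.
Net over both steps: W = 7530 J, Q = 25800 J, ΔU = 18300 J.

25800 J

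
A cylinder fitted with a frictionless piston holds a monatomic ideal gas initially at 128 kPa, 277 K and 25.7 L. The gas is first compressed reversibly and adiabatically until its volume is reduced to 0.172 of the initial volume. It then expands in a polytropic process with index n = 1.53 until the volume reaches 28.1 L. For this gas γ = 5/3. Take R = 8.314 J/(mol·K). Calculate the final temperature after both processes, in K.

336 K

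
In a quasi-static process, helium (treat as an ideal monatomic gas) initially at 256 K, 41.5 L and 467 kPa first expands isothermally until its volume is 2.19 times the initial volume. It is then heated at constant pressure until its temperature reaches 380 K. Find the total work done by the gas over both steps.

n = P₁V₁/(RT₁) = 467×41.5/(8.314×256) = 9.11 mol.
Step 1 — Isothermal: T stays 256 K; PV = const ⇒ V₂ = 90.9 L, P₂ = 213 kPa.
ΔU = 0 (ideal gas, T constant).
W = nRT ln(V₂/V₁) = 9.11×8.314×256×ln(2.19) = 15200 J.
Q = ΔU + W = 15200 J.
State after step 1: P = 213 kPa, V = 90.9 L, T = 256 K.
Step 2 — Isobaric: P stays 213 kPa; V/T = const ⇒ T₂ = 380 K, V₂ = 135 L.
W = PΔV = 213×(135−90.9) kPa·L = 9390 J.
ΔU = nCvΔT = 9.11×12.5×(380−256) = 14100 J.
Q = ΔU + W = nCpΔT = 23500 J.
Net over both steps: W = 24600 J, Q = 38700 J, ΔU = 14100 J.

24600 J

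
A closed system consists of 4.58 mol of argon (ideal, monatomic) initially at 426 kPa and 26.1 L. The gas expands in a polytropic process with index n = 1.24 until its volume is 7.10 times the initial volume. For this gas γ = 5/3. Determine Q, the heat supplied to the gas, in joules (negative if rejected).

11100 J

T₁ = P₁V₁/(nR) = 426×26.1/(4.58×8.314) = 292 K.
Polytropic n=1.24: T₂ = T₁(V₁/V₂)^(n−1) = 292×(0.141)^0.24 = 182 K; P₂ = P₁(V₁/V₂)^n = 37.5 kPa.
W = (P₁V₁−P₂V₂)/(n−1) = (426×26.1−37.5×185)/0.24 = 17400 J.
ΔU = nCvΔT = 4.58×12.5×(182−292) = -6260 J.
Q = ΔU + W = 11100 J.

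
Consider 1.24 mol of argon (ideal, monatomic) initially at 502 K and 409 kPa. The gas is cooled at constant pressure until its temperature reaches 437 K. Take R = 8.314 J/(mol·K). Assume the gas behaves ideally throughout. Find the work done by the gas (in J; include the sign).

V₁ = nRT₁/P₁ = 1.24×8.314×502/409 = 12.7 L.
Isobaric: P stays 409 kPa; V/T = const ⇒ T₂ = 437 K, V₂ = 11.0 L.
W = PΔV = 409×(11.0−12.7) kPa·L = -670 J.

-670 J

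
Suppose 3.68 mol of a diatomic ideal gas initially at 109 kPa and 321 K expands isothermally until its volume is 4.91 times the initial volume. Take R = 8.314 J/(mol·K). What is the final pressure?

V₁ = nRT₁/P₁ = 3.68×8.314×321/109 = 90.1 L.
Isothermal: T stays 321 K; PV = const ⇒ V₂ = 442 L, P₂ = 22.2 kPa.

22.2 kPa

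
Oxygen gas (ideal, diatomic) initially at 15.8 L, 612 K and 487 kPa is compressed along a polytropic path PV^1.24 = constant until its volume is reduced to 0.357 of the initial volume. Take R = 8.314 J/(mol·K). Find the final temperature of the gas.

784 K

Polytropic n=1.24: T₂ = T₁(V₁/V₂)^(n−1) = 612×(2.80)^0.24 = 784 K; P₂ = P₁(V₁/V₂)^n = 1750 kPa.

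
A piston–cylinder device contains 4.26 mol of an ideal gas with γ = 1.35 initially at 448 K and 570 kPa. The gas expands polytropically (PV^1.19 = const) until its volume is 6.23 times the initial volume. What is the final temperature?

V₁ = nRT₁/P₁ = 4.26×8.314×448/570 = 27.8 L.
Polytropic n=1.19: T₂ = T₁(V₁/V₂)^(n−1) = 448×(0.161)^0.19 = 316 K; P₂ = P₁(V₁/V₂)^n = 64.6 kPa.

316 K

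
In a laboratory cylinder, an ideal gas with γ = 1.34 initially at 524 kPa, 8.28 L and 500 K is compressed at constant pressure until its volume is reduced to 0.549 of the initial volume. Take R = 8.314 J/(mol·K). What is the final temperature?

Isobaric: P stays 524 kPa; V/T = const ⇒ T₂ = 274 K, V₂ = 4.55 L.

274 K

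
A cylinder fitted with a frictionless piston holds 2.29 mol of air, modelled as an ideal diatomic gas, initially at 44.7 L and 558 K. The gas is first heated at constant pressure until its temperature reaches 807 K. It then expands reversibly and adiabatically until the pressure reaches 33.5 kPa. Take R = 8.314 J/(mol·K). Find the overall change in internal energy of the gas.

P₁ = nRT₁/V₁ = 2.29×8.314×558/44.7 = 238 kPa.
Step 1 — Isobaric: P stays 238 kPa; V/T = const ⇒ T₂ = 807 K, V₂ = 64.6 L.
W = PΔV = 238×(64.6−44.7) kPa·L = 4740 J.
ΔU = nCvΔT = 2.29×20.8×(807−558) = 11900 J.
Q = ΔU + W = nCpΔT = 16600 J.
State after step 1: P = 238 kPa, V = 64.6 L, T = 807 K.
Step 2 — Adiabatic: T₂/T₁ = (P₂/P₁)^((γ−1)/γ) ⇒ T₂ = 807×(0.141)^0.286 = 461 K; V₂ = 262 L.
ΔU = nCvΔT = 2.29×20.8×(461−807) = -16500 J.
Q = 0 for an adiabatic process, so W = −ΔU = 16500 J.
Net over both steps: W = 21200 J, Q = 16600 J, ΔU = -4610 J.

-4610 J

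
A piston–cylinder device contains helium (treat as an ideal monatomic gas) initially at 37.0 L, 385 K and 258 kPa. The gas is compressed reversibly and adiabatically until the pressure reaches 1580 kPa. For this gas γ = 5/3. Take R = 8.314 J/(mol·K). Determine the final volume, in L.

12.5 L

Adiabatic: T₂/T₁ = (P₂/P₁)^((γ−1)/γ) ⇒ T₂ = 385×(6.12)^0.400 = 795 K; V₂ = 12.5 L.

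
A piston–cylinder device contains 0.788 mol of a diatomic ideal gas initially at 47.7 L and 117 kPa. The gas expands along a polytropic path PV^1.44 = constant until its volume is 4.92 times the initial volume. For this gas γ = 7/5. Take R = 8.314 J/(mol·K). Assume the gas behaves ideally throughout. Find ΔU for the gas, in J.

-7030 J

T₁ = P₁V₁/(nR) = 117×47.7/(0.788×8.314) = 852 K.
Polytropic n=1.44: T₂ = T₁(V₁/V₂)^(n−1) = 852×(0.203)^0.44 = 423 K; P₂ = P₁(V₁/V₂)^n = 11.8 kPa.
For an ideal gas ΔU = nCvΔT with Cv = (5/2)R = 20.8 J/(mol·K).
ΔU = 0.788×20.8×(423−852) = -7030 J.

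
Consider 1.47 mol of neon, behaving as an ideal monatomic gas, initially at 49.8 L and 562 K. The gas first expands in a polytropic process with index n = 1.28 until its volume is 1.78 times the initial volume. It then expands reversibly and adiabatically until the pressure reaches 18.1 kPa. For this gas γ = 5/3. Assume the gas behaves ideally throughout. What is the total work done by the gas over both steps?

P₁ = nRT₁/V₁ = 1.47×8.314×562/49.8 = 138 kPa.
Step 1 — Polytropic n=1.28: T₂ = T₁(V₁/V₂)^(n−1) = 562×(0.562)^0.28 = 478 K; P₂ = P₁(V₁/V₂)^n = 65.9 kPa.
W = (P₁V₁−P₂V₂)/(n−1) = (138×49.8−65.9×88.6)/0.28 = 3660 J.
ΔU = nCvΔT = 1.47×12.5×(478−562) = -1540 J.
Q = ΔU + W = 2120 J.
State after step 1: P = 65.9 kPa, V = 88.6 L, T = 478 K.
Step 2 — Adiabatic: T₂/T₁ = (P₂/P₁)^((γ−1)/γ) ⇒ T₂ = 478×(0.275)^0.400 = 285 K; V₂ = 193 L.
ΔU = nCvΔT = 1.47×12.5×(285−478) = -3540 J.
Q = 0 for an adiabatic process, so W = −ΔU = 3540 J.
Net over both steps: W = 7200 J, Q = 2120 J, ΔU = -5080 J.

7200 J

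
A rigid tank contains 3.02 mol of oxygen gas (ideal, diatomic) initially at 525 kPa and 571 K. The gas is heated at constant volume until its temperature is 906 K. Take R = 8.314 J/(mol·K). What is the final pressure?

833 kPa

V₁ = nRT₁/P₁ = 3.02×8.314×571/525 = 27.3 L.
Isochoric: V stays 27.3 L; P/T = const ⇒ T₂ = 906 K, P₂ = 833 kPa.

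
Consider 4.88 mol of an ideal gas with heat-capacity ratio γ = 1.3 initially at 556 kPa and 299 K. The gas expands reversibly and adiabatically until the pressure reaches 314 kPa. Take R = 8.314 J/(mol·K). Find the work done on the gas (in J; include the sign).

-5000 J

V₁ = nRT₁/P₁ = 4.88×8.314×299/556 = 21.8 L.
Adiabatic: T₂/T₁ = (P₂/P₁)^((γ−1)/γ) ⇒ T₂ = 299×(0.565)^0.231 = 262 K; V₂ = 33.9 L.
ΔU = nCvΔT = 4.88×27.7×(262−299) = -5000 J.
Q = 0 for an adiabatic process, so W = −ΔU = 5000 J.
Work done on the gas = −W_by = -5000 J.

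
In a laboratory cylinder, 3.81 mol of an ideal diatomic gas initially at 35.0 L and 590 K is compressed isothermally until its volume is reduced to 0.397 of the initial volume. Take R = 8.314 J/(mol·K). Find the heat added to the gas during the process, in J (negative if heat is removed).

-17300 J

P₁ = nRT₁/V₁ = 3.81×8.314×590/35.0 = 534 kPa.
Isothermal: T stays 590 K; PV = const ⇒ V₂ = 13.9 L, P₂ = 1350 kPa.
ΔU = 0 (ideal gas, T constant).
W = nRT ln(V₂/V₁) = 3.81×8.314×590×ln(0.397) = -17300 J.
Q = ΔU + W = -17300 J.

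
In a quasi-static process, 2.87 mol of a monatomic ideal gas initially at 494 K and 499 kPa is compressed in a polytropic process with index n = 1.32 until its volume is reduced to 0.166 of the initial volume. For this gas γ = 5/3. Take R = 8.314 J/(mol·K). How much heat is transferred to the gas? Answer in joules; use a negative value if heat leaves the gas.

V₁ = nRT₁/P₁ = 2.87×8.314×494/499 = 23.6 L.
Polytropic n=1.32: T₂ = T₁(V₁/V₂)^(n−1) = 494×(6.02)^0.32 = 878 K; P₂ = P₁(V₁/V₂)^n = 5340 kPa.
W = (P₁V₁−P₂V₂)/(n−1) = (499×23.6−5340×3.92)/0.32 = -28600 J.
ΔU = nCvΔT = 2.87×12.5×(878−494) = 13700 J.
Q = ΔU + W = -14900 J.

-14900 J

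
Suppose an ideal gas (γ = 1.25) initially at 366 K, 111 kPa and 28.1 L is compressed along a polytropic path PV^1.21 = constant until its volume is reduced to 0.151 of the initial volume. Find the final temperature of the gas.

544 K

Polytropic n=1.21: T₂ = T₁(V₁/V₂)^(n−1) = 366×(6.62)^0.21 = 544 K; P₂ = P₁(V₁/V₂)^n = 1090 kPa.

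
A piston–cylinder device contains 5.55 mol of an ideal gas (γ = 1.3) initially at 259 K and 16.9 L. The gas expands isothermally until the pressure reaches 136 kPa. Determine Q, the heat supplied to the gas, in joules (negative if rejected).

P₁ = nRT₁/V₁ = 5.55×8.314×259/16.9 = 707 kPa.
Isothermal: T stays 259 K; PV = const ⇒ V₂ = 87.9 L, P₂ = 136 kPa.
ΔU = 0 (ideal gas, T constant).
W = nRT ln(V₂/V₁) = 5.55×8.314×259×ln(5.20) = 19700 J.
Q = ΔU + W = 19700 J.

19700 J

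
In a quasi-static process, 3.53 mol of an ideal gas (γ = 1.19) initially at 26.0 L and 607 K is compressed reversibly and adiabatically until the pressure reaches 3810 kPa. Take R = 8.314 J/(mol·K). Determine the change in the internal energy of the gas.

29500 J

P₁ = nRT₁/V₁ = 3.53×8.314×607/26.0 = 685 kPa.
Adiabatic: T₂/T₁ = (P₂/P₁)^((γ−1)/γ) ⇒ T₂ = 607×(5.56)^0.160 = 798 K; V₂ = 6.15 L.
For an ideal gas ΔU = nCvΔT with Cv = R/(γ−1) = 43.8 J/(mol·K).
ΔU = 3.53×43.8×(798−607) = 29500 J.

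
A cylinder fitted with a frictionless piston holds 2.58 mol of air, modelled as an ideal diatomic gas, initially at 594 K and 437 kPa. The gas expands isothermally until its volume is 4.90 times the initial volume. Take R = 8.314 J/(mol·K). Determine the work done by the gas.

20200 J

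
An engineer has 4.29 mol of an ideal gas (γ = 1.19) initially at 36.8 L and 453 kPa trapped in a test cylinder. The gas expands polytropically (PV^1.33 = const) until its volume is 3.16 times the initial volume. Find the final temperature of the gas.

320 K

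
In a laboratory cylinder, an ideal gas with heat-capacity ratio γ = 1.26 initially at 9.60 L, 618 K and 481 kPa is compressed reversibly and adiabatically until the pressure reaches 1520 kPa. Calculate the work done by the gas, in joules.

-4760 J

n = P₁V₁/(RT₁) = 481×9.60/(8.314×618) = 0.899 mol.
Adiabatic: T₂/T₁ = (P₂/P₁)^((γ−1)/γ) ⇒ T₂ = 618×(3.16)^0.206 = 784 K; V₂ = 3.85 L.
ΔU = nCvΔT = 0.899×32.0×(784−618) = 4760 J.
Q = 0 for an adiabatic process, so W = −ΔU = -4760 J.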